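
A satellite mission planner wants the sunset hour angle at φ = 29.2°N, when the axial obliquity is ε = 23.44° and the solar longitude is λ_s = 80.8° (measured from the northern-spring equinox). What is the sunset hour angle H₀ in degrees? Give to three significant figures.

H₀ = 104°

Solar declination: sin δ = sin ε · sin λ_s = sin 23.44° × sin 80.8° = 0.39267, so δ = +23.121°.
cos H₀ = −tan φ · tan δ = −tan(+29.2°) × tan(+23.121°) = -0.2386, so H₀ = 1.8117 rad = 103.81°.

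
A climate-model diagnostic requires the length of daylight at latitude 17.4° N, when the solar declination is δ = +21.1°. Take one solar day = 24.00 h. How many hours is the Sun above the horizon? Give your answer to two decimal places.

12.93 h

cos H₀ = −tan φ · tan δ = −tan(+17.4°) × tan(+21.100°) = -0.1209, so H₀ = 1.6920 rad = 96.95°.
Daylight = 2H₀/(2π) × 24.00 h = (1.6920/π) × 24.00 = 12.93 h.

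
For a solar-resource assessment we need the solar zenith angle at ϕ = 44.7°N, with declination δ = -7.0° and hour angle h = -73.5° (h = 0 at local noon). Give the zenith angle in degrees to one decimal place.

θ_z = 83.4°

cos θ_z = sin ϕ sin δ + cos ϕ cos δ cos h = -0.085722 + 0.200373 = 0.114651.
θ_z = arccos(0.114651) = 83.4°.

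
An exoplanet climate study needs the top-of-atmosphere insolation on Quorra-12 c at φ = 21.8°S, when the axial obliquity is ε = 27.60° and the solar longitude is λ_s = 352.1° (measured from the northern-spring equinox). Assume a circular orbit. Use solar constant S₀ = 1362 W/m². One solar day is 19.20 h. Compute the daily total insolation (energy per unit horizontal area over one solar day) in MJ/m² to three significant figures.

28.9 MJ/m²

Solar declination: sin δ = sin ε · sin λ_s = sin 27.60° × sin 352.1° = -0.06368, so δ = -3.651°.
cos H₀ = −tan(-21.8°) tan(-3.651°) = -0.0255, H₀ = 1.5963 rad.
Bracket: H₀ sin φ sin δ + cos φ cos δ sin H₀ = 1.5963×-0.37137×-0.06368 + 0.92849×0.99797×0.99967 = 0.037751 + 0.926299 = 0.964050.
Q̄ = (S₀/π) × [bracket] = (1362/π) × 0.964050 = 417.95 W/m².
Daily total = Q̄ × 19.20 h × 3600 s/h = 417.95 × 19.20 × 3600 / 10⁶ = 28.89 MJ/m².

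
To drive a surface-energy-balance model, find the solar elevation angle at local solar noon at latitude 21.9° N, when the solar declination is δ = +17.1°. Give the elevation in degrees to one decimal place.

At local noon the hour angle is zero, so the zenith angle equals |φ − δ| = |+21.9° − (+17.100°)| = 4.800°.
Elevation = 90° − 4.800° = 85.2°.

85.2°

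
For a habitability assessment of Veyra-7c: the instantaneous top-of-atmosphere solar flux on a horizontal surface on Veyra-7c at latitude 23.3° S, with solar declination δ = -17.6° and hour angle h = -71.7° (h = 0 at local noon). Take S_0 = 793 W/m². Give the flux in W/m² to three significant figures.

cos θ_z = sin ϕ sin δ + cos ϕ cos δ cos h = 0.119601 + 0.274886 = 0.394487.
Flux = S_0 · cos θ_z = 793 × 0.394487 = 312.8 W/m².

313 W/m²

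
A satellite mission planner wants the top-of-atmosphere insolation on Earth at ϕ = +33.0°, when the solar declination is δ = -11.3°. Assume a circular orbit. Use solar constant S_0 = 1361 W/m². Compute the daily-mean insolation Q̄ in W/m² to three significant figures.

Q̄ ≈ 287 W/m²

cos h₀ = −tan(+33.0°) tan(-11.300°) = 0.1298, h₀ = 1.4407 rad.
Bracket: h₀ sin ϕ sin δ + cos ϕ cos δ sin h₀ = 1.4407×0.54464×-0.19595 + 0.83867×0.98061×0.99154 = -0.153755 + 0.815451 = 0.661696.
Q̄ = (S_0/π) × [bracket] = (1361/π) × 0.661696 = 286.7 W/m².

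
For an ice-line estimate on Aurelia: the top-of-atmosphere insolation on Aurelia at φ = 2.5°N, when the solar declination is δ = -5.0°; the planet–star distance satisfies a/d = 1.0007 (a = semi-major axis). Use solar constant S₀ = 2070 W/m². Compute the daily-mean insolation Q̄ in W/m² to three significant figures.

cos H₀ = −tan(+2.5°) tan(-5.000°) = 0.0038, H₀ = 1.5670 rad.
Bracket: H₀ sin φ sin δ + cos φ cos δ sin H₀ = 1.5670×0.04362×-0.08716 + 0.99905×0.99619×0.99999 = -0.005958 + 0.995234 = 0.989276.
Inverse-square distance factor (a/d)² = 1.0007² = 1.001400.
Q̄ = (S₀/π) × 1.001400 × [bracket] = (2070/π) × 1.001400 × 0.989276 = 652.7 W/m².

Q̄ ≈ 653 W/m²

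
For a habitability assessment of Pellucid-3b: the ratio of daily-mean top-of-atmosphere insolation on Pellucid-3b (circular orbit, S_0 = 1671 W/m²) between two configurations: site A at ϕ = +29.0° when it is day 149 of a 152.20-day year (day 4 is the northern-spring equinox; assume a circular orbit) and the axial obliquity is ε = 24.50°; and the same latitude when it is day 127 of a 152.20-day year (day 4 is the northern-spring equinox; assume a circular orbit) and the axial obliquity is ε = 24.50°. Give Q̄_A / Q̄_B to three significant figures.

— Configuration A (ϕ=+29.0°):
Solar longitude: L_s = 360° × (149 − 4)/152.20 = 342.970°.
sin δ = sin 24.50° × sin 342.970° = -0.12145, so δ = -6.976°.
cos h₀ = −tan(+29.0°) tan(-6.976°) = 0.0678, h₀ = 1.5029 rad.
Bracket: h₀ sin ϕ sin δ + cos ϕ cos δ sin h₀ = 1.5029×0.48481×-0.12145 + 0.87462×0.99260×0.99770 = -0.088491 + 0.866151 = 0.777660.
Q̄ = (S_0/π) × [bracket] = (1671/π) × 0.777660 = 413.63 W/m².
— Configuration B (ϕ=+29.0°):
Solar longitude: L_s = 360° × (127 − 4)/152.20 = 290.933°.
sin δ = sin 24.50° × sin 290.933° = -0.38732, so δ = -22.788°.
cos h₀ = −tan(+29.0°) tan(-22.788°) = 0.2329, h₀ = 1.3358 rad.
Bracket: h₀ sin ϕ sin δ + cos ϕ cos δ sin h₀ = 1.3358×0.48481×-0.38732 + 0.87462×0.92194×0.97251 = -0.250832 + 0.784181 = 0.533349.
Q̄ = (S_0/π) × [bracket] = (1671/π) × 0.533349 = 283.69 W/m².
Ratio Q̄_A / Q̄_B = 413.63 / 283.69 = 1.458.

Q̄_A / Q̄_B ≈ 1.46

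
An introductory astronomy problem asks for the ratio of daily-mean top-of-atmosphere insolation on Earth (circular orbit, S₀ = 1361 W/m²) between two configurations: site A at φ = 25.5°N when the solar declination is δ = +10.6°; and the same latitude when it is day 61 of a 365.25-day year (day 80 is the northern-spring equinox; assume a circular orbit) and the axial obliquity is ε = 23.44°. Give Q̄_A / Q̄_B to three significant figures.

Q̄_A / Q̄_B ≈ 1.25

— Configuration A (φ=+25.5°):
cos H₀ = −tan(+25.5°) tan(+10.600°) = -0.0893, H₀ = 1.6602 rad.
Bracket: H₀ sin φ sin δ + cos φ cos δ sin H₀ = 1.6602×0.43051×0.18395 + 0.90259×0.98294×0.99601 = 0.131475 + 0.883652 = 1.015127.
Q̄ = (S₀/π) × [bracket] = (1361/π) × 1.015127 = 439.77 W/m².
— Configuration B (φ=+25.5°):
Solar longitude: λ_s = 360° × (61 − 80)/365.25 = -18.727°, i.e. -18.727° + 360° = 341.273°.
sin δ = sin 23.44° × sin 341.273° = -0.12771, so δ = -7.337°.
cos H₀ = −tan(+25.5°) tan(-7.337°) = 0.0614, H₀ = 1.5093 rad.
Bracket: H₀ sin φ sin δ + cos φ cos δ sin H₀ = 1.5093×0.43051×-0.12771 + 0.90259×0.99181×0.99811 = -0.082982 + 0.893506 = 0.810524.
Q̄ = (S₀/π) × [bracket] = (1361/π) × 0.810524 = 351.14 W/m².
Ratio Q̄_A / Q̄_B = 439.77 / 351.14 = 1.252.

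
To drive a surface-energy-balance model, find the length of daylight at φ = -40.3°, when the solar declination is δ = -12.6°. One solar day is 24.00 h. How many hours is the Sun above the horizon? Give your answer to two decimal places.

13.46 h

cos H₀ = −tan φ · tan δ = −tan(-40.3°) × tan(-12.600°) = -0.1896, so H₀ = 1.7615 rad = 100.93°.
Daylight = 2H₀/(2π) × 24.00 h = (1.7615/π) × 24.00 = 13.46 h.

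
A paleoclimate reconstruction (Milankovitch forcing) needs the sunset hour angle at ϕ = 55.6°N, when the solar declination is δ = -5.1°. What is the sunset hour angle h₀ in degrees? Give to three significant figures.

h₀ = 82.5°

cos h₀ = −tan ϕ · tan δ = −tan(+55.6°) × tan(-5.100°) = 0.1303, so h₀ = 1.4401 rad = 82.51°.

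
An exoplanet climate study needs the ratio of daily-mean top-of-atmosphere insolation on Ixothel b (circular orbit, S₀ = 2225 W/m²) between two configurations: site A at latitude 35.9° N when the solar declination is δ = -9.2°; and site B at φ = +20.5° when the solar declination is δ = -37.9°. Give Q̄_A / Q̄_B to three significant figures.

Q̄_A / Q̄_B ≈ 1.52

— Configuration A (φ=+35.9°):
cos H₀ = −tan(+35.9°) tan(-9.200°) = 0.1172, H₀ = 1.4533 rad.
Bracket: H₀ sin φ sin δ + cos φ cos δ sin H₀ = 1.4533×0.58637×-0.15988 + 0.81004×0.98714×0.99310 = -0.136245 + 0.794105 = 0.657860.
Q̄ = (S₀/π) × [bracket] = (2225/π) × 0.657860 = 465.92 W/m².
— Configuration B (φ=+20.5°):
cos H₀ = −tan(+20.5°) tan(-37.900°) = 0.2911, H₀ = 1.2755 rad.
Bracket: H₀ sin φ sin δ + cos φ cos δ sin H₀ = 1.2755×0.35021×-0.61429 + 0.93667×0.78908×0.95670 = -0.274399 + 0.707104 = 0.432705.
Q̄ = (S₀/π) × [bracket] = (2225/π) × 0.432705 = 306.46 W/m².
Ratio Q̄_A / Q̄_B = 465.92 / 306.46 = 1.520.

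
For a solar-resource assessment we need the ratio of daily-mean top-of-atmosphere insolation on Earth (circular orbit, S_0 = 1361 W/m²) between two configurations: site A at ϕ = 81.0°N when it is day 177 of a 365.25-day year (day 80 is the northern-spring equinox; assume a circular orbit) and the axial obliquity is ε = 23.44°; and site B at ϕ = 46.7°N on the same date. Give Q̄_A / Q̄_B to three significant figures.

— Configuration A (ϕ=+81.0°):
Solar longitude: L_s = 360° × (177 − 80)/365.25 = 95.606°.
sin δ = sin 23.44° × sin 95.606° = 0.39589, so δ = +23.321°.
cos h₀ = −tan(+81.0°) tan(+23.321°) = -2.7219 ≤ −1 ⇒ polar day, h₀ = π.
Bracket: h₀ sin ϕ sin δ + cos ϕ cos δ sin h₀ = 3.1416×0.98769×0.39589 + 0.15643×0.91830×0.00000 = 1.228418 + 0.000000 = 1.228418.
Q̄ = (S_0/π) × [bracket] = (1361/π) × 1.228418 = 532.17 W/m².
— Configuration B (ϕ=+46.7°):
cos h₀ = −tan(+46.7°) tan(+23.321°) = -0.4575, h₀ = 2.0460 rad.
Bracket: h₀ sin ϕ sin δ + cos ϕ cos δ sin h₀ = 2.0460×0.72777×0.39589 + 0.68582×0.91830×0.88922 = 0.589487 + 0.560021 = 1.149508.
Q̄ = (S_0/π) × [bracket] = (1361/π) × 1.149508 = 497.99 W/m².
Ratio Q̄_A / Q̄_B = 532.17 / 497.99 = 1.069.

Q̄_A / Q̄_B ≈ 1.07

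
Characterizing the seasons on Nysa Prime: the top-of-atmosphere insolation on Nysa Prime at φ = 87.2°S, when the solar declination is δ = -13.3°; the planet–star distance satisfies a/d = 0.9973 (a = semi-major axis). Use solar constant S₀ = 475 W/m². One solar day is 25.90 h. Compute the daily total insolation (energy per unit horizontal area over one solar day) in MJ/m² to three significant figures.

10.1 MJ/m²

cos H₀ = −tan(-87.2°) tan(-13.300°) = -4.8333 ≤ −1 ⇒ polar day, H₀ = π.
Bracket: H₀ sin φ sin δ + cos φ cos δ sin H₀ = 3.1416×-0.99881×-0.23005 + 0.04885×0.97318×0.00000 = 0.721865 + 0.000000 = 0.721865.
Inverse-square distance factor (a/d)² = 0.9973² = 0.994607.
Q̄ = (S₀/π) × 0.994607 × [bracket] = (475/π) × 0.994607 × 0.721865 = 108.56 W/m².
Daily total = Q̄ × 25.90 h × 3600 s/h = 108.56 × 25.90 × 3600 / 10⁶ = 10.12 MJ/m².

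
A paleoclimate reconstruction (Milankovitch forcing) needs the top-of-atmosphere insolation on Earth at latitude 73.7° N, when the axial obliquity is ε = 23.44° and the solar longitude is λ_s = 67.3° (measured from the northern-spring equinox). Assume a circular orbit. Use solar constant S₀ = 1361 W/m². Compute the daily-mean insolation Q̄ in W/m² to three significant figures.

Solar declination: sin δ = sin ε · sin λ_s = sin 23.44° × sin 67.3° = 0.36698, so δ = +21.529°.
cos H₀ = −tan(+73.7°) tan(+21.529°) = -1.3491 ≤ −1 ⇒ polar day, H₀ = π.
Bracket: H₀ sin φ sin δ + cos φ cos δ sin H₀ = 3.1416×0.95981×0.36698 + 0.28067×0.93023×0.00000 = 1.106569 + 0.000000 = 1.106569.
Q̄ = (S₀/π) × [bracket] = (1361/π) × 1.106569 = 479.4 W/m².

Q̄ ≈ 479 W/m²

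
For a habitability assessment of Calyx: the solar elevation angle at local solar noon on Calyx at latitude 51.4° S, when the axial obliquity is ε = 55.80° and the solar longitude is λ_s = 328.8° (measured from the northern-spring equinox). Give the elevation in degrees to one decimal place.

Solar declination: sin δ = sin ε · sin λ_s = sin 55.80° × sin 328.8° = -0.42845, so δ = -25.369°.
At local noon the hour angle is zero, so the zenith angle equals |φ − δ| = |-51.4° − (-25.369°)| = 26.031°.
Elevation = 90° − 26.031° = 64.0°.

64.0°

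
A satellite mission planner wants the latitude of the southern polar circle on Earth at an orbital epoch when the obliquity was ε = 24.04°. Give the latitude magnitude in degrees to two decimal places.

The polar circle is the lowest latitude that experiences at least one full rotation of continuous darkness at the northern-summer solstice; it lies at |φ| = 90° − ε = 90° − 24.04° = 65.96°.

65.96°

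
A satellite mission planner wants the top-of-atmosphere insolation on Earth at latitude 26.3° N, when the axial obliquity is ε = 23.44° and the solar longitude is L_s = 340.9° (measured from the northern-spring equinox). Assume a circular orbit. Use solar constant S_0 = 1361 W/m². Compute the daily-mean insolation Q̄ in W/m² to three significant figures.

Solar declination: sin δ = sin ε · sin L_s = sin 23.44° × sin 340.9° = -0.13016, so δ = -7.479°.
cos h₀ = −tan(+26.3°) tan(-7.479°) = 0.0649, h₀ = 1.5059 rad.
Bracket: h₀ sin ϕ sin δ + cos ϕ cos δ sin h₀ = 1.5059×0.44307×-0.13016 + 0.89649×0.99149×0.99789 = -0.086845 + 0.886985 = 0.800140.
Q̄ = (S_0/π) × [bracket] = (1361/π) × 0.800140 = 346.6 W/m².

Q̄ ≈ 347 W/m²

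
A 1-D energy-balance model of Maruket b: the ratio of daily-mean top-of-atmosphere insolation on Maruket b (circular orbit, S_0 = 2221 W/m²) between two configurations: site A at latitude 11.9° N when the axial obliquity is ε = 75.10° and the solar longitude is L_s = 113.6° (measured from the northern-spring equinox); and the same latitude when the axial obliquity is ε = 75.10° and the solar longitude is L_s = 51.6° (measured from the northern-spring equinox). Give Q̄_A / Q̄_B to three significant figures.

Q̄_A / Q̄_B ≈ 0.862

— Configuration A (ϕ=+11.9°):
Solar declination: sin δ = sin ε · sin L_s = sin 75.10° × sin 113.6° = 0.88555, so δ = +62.319°.
cos h₀ = −tan(+11.9°) tan(+62.319°) = -0.4017, h₀ = 1.9842 rad.
Bracket: h₀ sin ϕ sin δ + cos ϕ cos δ sin h₀ = 1.9842×0.20620×0.88555 + 0.97851×0.46454×0.91576 = 0.362316 + 0.416265 = 0.778581.
Q̄ = (S_0/π) × [bracket] = (2221/π) × 0.778581 = 550.43 W/m².
— Configuration B (ϕ=+11.9°):
Solar declination: sin δ = sin ε · sin L_s = sin 75.10° × sin 51.6° = 0.75734, so δ = +49.230°.
cos h₀ = −tan(+11.9°) tan(+49.230°) = -0.2444, h₀ = 1.8177 rad.
Bracket: h₀ sin ϕ sin δ + cos ϕ cos δ sin h₀ = 1.8177×0.20620×0.75734 + 0.97851×0.65302×0.96967 = 0.283858 + 0.619606 = 0.903464.
Q̄ = (S_0/π) × [bracket] = (2221/π) × 0.903464 = 638.72 W/m².
Ratio Q̄_A / Q̄_B = 550.43 / 638.72 = 0.8618.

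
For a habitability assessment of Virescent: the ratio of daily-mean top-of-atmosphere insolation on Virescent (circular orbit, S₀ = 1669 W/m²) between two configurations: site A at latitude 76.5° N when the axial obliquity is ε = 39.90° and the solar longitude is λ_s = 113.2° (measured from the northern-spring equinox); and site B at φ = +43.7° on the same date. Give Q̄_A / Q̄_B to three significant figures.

— Configuration A (φ=+76.5°):
Solar declination: sin δ = sin ε · sin λ_s = sin 39.90° × sin 113.2° = 0.58958, so δ = +36.127°.
cos H₀ = −tan(+76.5°) tan(+36.127°) = -3.0404 ≤ −1 ⇒ polar day, H₀ = π.
Bracket: H₀ sin φ sin δ + cos φ cos δ sin H₀ = 3.1416×0.97237×0.58958 + 0.23345×0.80771×0.00000 = 1.801048 + 0.000000 = 1.801048.
Q̄ = (S₀/π) × [bracket] = (1669/π) × 1.801048 = 956.82 W/m².
— Configuration B (φ=+43.7°):
cos H₀ = −tan(+43.7°) tan(+36.127°) = -0.6975, H₀ = 2.3428 rad.
Bracket: H₀ sin φ sin δ + cos φ cos δ sin H₀ = 2.3428×0.69088×0.58958 + 0.72297×0.80771×0.71654 = 0.954290 + 0.418424 = 1.372714.
Q̄ = (S₀/π) × [bracket] = (1669/π) × 1.372714 = 729.27 W/m².
Ratio Q̄_A / Q̄_B = 956.82 / 729.27 = 1.312.

Q̄_A / Q̄_B ≈ 1.31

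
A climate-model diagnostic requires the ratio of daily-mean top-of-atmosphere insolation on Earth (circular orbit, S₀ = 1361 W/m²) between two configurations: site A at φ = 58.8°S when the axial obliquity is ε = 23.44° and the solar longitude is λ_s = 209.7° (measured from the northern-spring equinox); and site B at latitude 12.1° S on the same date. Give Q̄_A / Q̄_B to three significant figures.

Q̄_A / Q̄_B ≈ 0.782

— Configuration A (φ=-58.8°):
Solar declination: sin δ = sin ε · sin λ_s = sin 23.44° × sin 209.7° = -0.19709, so δ = -11.367°.
cos H₀ = −tan(-58.8°) tan(-11.367°) = -0.3319, H₀ = 1.9092 rad.
Bracket: H₀ sin φ sin δ + cos φ cos δ sin H₀ = 1.9092×-0.85536×-0.19709 + 0.51803×0.98039×0.94330 = 0.321858 + 0.479075 = 0.800933.
Q̄ = (S₀/π) × [bracket] = (1361/π) × 0.800933 = 346.98 W/m².
— Configuration B (φ=-12.1°):
cos H₀ = −tan(-12.1°) tan(-11.367°) = -0.0431, H₀ = 1.6139 rad.
Bracket: H₀ sin φ sin δ + cos φ cos δ sin H₀ = 1.6139×-0.20962×-0.19709 + 0.97778×0.98039×0.99907 = 0.066677 + 0.957714 = 1.024391.
Q̄ = (S₀/π) × [bracket] = (1361/π) × 1.024391 = 443.79 W/m².
Ratio Q̄_A / Q̄_B = 346.98 / 443.79 = 0.7819.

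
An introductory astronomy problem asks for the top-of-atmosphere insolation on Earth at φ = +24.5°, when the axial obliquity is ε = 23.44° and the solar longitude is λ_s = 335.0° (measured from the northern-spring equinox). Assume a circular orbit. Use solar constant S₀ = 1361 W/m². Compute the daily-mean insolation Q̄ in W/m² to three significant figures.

Q̄ ≈ 342 W/m²

Solar declination: sin δ = sin ε · sin λ_s = sin 23.44° × sin 335.0° = -0.16811, so δ = -9.678°.
cos H₀ = −tan(+24.5°) tan(-9.678°) = 0.0777, H₀ = 1.4930 rad.
Bracket: H₀ sin φ sin δ + cos φ cos δ sin H₀ = 1.4930×0.41469×-0.16811 + 0.90996×0.98577×0.99698 = -0.104082 + 0.894302 = 0.790220.
Q̄ = (S₀/π) × [bracket] = (1361/π) × 0.790220 = 342.3 W/m².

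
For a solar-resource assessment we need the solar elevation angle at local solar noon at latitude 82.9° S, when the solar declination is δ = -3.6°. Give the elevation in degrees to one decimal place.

At local noon the hour angle is zero, so the zenith angle equals |ϕ − δ| = |-82.9° − (-3.600°)| = 79.300°.
Elevation = 90° − 79.300° = 10.7°.

10.7°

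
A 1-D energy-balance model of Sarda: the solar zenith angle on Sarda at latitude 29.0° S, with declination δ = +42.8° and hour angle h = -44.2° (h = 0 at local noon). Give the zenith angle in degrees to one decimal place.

cos θ_z = sin φ sin δ + cos φ cos δ cos h = -0.329400 + 0.460066 = 0.130666.
θ_z = arccos(0.130666) = 82.5°.

θ_z = 82.5°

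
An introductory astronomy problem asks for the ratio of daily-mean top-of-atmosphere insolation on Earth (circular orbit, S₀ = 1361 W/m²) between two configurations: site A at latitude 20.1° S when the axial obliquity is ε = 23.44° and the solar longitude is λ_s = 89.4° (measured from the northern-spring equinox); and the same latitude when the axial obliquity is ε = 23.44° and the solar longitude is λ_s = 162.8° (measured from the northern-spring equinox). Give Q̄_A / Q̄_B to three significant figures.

— Configuration A (φ=-20.1°):
Solar declination: sin δ = sin ε · sin λ_s = sin 23.44° × sin 89.4° = 0.39777, so δ = +23.439°.
cos H₀ = −tan(-20.1°) tan(+23.439°) = 0.1587, H₀ = 1.4115 rad.
Bracket: H₀ sin φ sin δ + cos φ cos δ sin H₀ = 1.4115×-0.34366×0.39777 + 0.93909×0.91749×0.98733 = -0.192949 + 0.850689 = 0.657740.
Q̄ = (S₀/π) × [bracket] = (1361/π) × 0.657740 = 284.95 W/m².
— Configuration B (φ=-20.1°):
Solar declination: sin δ = sin ε · sin λ_s = sin 23.44° × sin 162.8° = 0.11763, so δ = +6.755°.
cos H₀ = −tan(-20.1°) tan(+6.755°) = 0.0433, H₀ = 1.5274 rad.
Bracket: H₀ sin φ sin δ + cos φ cos δ sin H₀ = 1.5274×-0.34366×0.11763 + 0.93909×0.99306×0.99906 = -0.061745 + 0.931696 = 0.869951.
Q̄ = (S₀/π) × [bracket] = (1361/π) × 0.869951 = 376.88 W/m².
Ratio Q̄_A / Q̄_B = 284.95 / 376.88 = 0.7561.

Q̄_A / Q̄_B ≈ 0.756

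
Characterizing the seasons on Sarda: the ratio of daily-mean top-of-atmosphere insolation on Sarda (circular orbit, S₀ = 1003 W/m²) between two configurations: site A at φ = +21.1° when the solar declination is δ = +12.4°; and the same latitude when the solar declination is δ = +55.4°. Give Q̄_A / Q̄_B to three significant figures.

Q̄_A / Q̄_B ≈ 0.959

— Configuration A (φ=+21.1°):
cos H₀ = −tan(+21.1°) tan(+12.400°) = -0.0848, H₀ = 1.6557 rad.
Bracket: H₀ sin φ sin δ + cos φ cos δ sin H₀ = 1.6557×0.36000×0.21474 + 0.93295×0.97667×0.99639 = 0.127996 + 0.907895 = 1.035891.
Q̄ = (S₀/π) × [bracket] = (1003/π) × 1.035891 = 330.72 W/m².
— Configuration B (φ=+21.1°):
cos H₀ = −tan(+21.1°) tan(+55.400°) = -0.5593, H₀ = 2.1644 rad.
Bracket: H₀ sin φ sin δ + cos φ cos δ sin H₀ = 2.1644×0.36000×0.82314 + 0.93295×0.56784×0.82893 = 0.641378 + 0.439139 = 1.080517.
Q̄ = (S₀/π) × [bracket] = (1003/π) × 1.080517 = 344.97 W/m².
Ratio Q̄_A / Q̄_B = 330.72 / 344.97 = 0.9587.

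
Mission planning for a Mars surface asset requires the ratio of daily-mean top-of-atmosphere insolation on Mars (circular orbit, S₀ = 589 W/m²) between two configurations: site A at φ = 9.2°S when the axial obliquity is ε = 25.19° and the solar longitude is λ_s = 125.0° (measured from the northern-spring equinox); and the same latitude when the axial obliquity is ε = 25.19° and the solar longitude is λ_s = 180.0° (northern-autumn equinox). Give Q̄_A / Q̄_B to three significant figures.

— Configuration A (φ=-9.2°):
Solar declination: sin δ = sin ε · sin λ_s = sin 25.19° × sin 125.0° = 0.34865, so δ = +20.405°.
cos H₀ = −tan(-9.2°) tan(+20.405°) = 0.0602, H₀ = 1.5105 rad.
Bracket: H₀ sin φ sin δ + cos φ cos δ sin H₀ = 1.5105×-0.15988×0.34865 + 0.98714×0.93725×0.99818 = -0.084199 + 0.923513 = 0.839314.
Q̄ = (S₀/π) × [bracket] = (589/π) × 0.839314 = 157.36 W/m².
— Configuration B (φ=-9.2°):
Solar declination: sin δ = sin ε · sin λ_s = sin 25.19° × sin 180.0° = 0.00000, so δ = +0.000°.
cos H₀ = −tan(-9.2°) tan(+0.000°) = 0.0000, H₀ = 1.5708 rad.
Bracket: H₀ sin φ sin δ + cos φ cos δ sin H₀ = 1.5708×-0.15988×0.00000 + 0.98714×1.00000×1.00000 = -0.000000 + 0.987140 = 0.987140.
Q̄ = (S₀/π) × [bracket] = (589/π) × 0.987140 = 185.07 W/m².
Ratio Q̄_A / Q̄_B = 157.36 / 185.07 = 0.8503.

Q̄_A / Q̄_B ≈ 0.850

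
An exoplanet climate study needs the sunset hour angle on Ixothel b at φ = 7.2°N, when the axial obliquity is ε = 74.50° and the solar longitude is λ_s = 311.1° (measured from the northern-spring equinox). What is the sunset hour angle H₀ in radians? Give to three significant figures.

Solar declination: sin δ = sin ε · sin λ_s = sin 74.50° × sin 311.1° = -0.72616, so δ = -46.565°.
cos H₀ = −tan φ · tan δ = −tan(+7.2°) × tan(-46.565°) = 0.1334, so H₀ = 1.4370 rad = 82.33°.

H₀ = 1.44 rad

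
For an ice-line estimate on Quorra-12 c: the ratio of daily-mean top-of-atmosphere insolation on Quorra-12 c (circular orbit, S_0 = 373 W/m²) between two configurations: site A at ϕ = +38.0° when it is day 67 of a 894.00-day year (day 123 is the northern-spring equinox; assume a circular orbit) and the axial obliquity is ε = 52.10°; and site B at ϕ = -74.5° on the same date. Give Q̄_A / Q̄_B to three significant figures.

— Configuration A (ϕ=+38.0°):
Solar longitude: L_s = 360° × (67 − 123)/894.00 = -22.550°, i.e. -22.550° + 360° = 337.450°.
sin δ = sin 52.10° × sin 337.450° = -0.30261, so δ = -17.614°.
cos h₀ = −tan(+38.0°) tan(-17.614°) = 0.2481, h₀ = 1.3201 rad.
Bracket: h₀ sin ϕ sin δ + cos ϕ cos δ sin h₀ = 1.3201×0.61566×-0.30261 + 0.78801×0.95311×0.96875 = -0.245941 + 0.727590 = 0.481649.
Q̄ = (S_0/π) × [bracket] = (373/π) × 0.481649 = 57.186 W/m².
— Configuration B (ϕ=-74.5°):
cos h₀ = −tan(-74.5°) tan(-17.614°) = -1.1449 ≤ −1 ⇒ polar day, h₀ = π.
Bracket: h₀ sin ϕ sin δ + cos ϕ cos δ sin h₀ = 3.1416×-0.96363×-0.30261 + 0.26724×0.95311×0.00000 = 0.916103 + 0.000000 = 0.916103.
Q̄ = (S_0/π) × [bracket] = (373/π) × 0.916103 = 108.77 W/m².
Ratio Q̄_A / Q̄_B = 57.186 / 108.77 = 0.5258.

Q̄_A / Q̄_B ≈ 0.526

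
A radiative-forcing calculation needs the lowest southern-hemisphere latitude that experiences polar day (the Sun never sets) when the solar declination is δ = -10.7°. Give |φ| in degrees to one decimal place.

Polar day requires cos H₀ = −tan φ tan δ ≤ −1, i.e. tan φ tan δ ≥ 1.
The boundary is |tan φ| · |tan δ| = 1, so |φ| = 90° − |δ| = 90° − 10.7° = 79.3° in the southern hemisphere.

|φ| = 79.3°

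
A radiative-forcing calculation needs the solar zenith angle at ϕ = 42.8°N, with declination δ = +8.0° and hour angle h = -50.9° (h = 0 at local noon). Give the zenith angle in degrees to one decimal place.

cos θ_z = sin ϕ sin δ + cos ϕ cos δ cos h = 0.094560 + 0.458242 = 0.552802.
θ_z = arccos(0.552802) = 56.4°.

θ_z = 56.4°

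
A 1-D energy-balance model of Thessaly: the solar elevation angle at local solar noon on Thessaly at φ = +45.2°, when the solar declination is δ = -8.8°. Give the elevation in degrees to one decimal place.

At local noon the hour angle is zero, so the zenith angle equals |φ − δ| = |+45.2° − (-8.800°)| = 54.000°.
Elevation = 90° − 54.000° = 36.0°.

36.0°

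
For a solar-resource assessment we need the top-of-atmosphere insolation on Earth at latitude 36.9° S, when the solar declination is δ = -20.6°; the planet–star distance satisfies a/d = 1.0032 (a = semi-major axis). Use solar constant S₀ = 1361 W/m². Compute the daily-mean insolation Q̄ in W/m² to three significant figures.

cos H₀ = −tan(-36.9°) tan(-20.600°) = -0.2822, H₀ = 1.8569 rad.
Bracket: H₀ sin φ sin δ + cos φ cos δ sin H₀ = 1.8569×-0.60042×-0.35184 + 0.79968×0.93606×0.95935 = 0.392273 + 0.718120 = 1.110393.
Inverse-square distance factor (a/d)² = 1.0032² = 1.006410.
Q̄ = (S₀/π) × 1.006410 × [bracket] = (1361/π) × 1.006410 × 1.110393 = 484.1 W/m².

Q̄ ≈ 484 W/m²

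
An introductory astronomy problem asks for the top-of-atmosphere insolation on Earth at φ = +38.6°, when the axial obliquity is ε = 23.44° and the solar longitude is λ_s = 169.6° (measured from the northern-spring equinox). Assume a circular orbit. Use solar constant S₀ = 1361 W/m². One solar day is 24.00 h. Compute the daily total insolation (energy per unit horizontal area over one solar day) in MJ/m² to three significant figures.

31.9 MJ/m²

Solar declination: sin δ = sin ε · sin λ_s = sin 23.44° × sin 169.6° = 0.07181, so δ = +4.118°.
cos H₀ = −tan(+38.6°) tan(+4.118°) = -0.0575, H₀ = 1.6283 rad.
Bracket: H₀ sin φ sin δ + cos φ cos δ sin H₀ = 1.6283×0.62388×0.07181 + 0.78152×0.99742×0.99835 = 0.072949 + 0.778217 = 0.851166.
Q̄ = (S₀/π) × [bracket] = (1361/π) × 0.851166 = 368.74 W/m².
Daily total = Q̄ × 24.00 h × 3600 s/h = 368.74 × 24.00 × 3600 / 10⁶ = 31.86 MJ/m².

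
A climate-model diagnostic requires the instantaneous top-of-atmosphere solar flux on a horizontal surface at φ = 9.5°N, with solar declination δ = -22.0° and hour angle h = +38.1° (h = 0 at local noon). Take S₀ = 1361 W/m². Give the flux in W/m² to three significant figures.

895 W/m²

cos θ_z = sin φ sin δ + cos φ cos δ cos h = -0.061828 + 0.719627 = 0.657799.
Flux = S₀ · cos θ_z = 1361 × 0.657799 = 895.3 W/m².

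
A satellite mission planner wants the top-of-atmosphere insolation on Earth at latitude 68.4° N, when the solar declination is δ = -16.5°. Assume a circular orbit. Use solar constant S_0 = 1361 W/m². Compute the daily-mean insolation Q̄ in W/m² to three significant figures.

Q̄ ≈ 18.5 W/m²

cos h₀ = −tan(+68.4°) tan(-16.500°) = 0.7481, h₀ = 0.7255 rad.
Bracket: h₀ sin ϕ sin δ + cos ϕ cos δ sin h₀ = 0.7255×0.92978×-0.28402 + 0.36812×0.95882×0.66353 = -0.191587 + 0.234200 = 0.042613.
Q̄ = (S_0/π) × [bracket] = (1361/π) × 0.042613 = 18.46 W/m².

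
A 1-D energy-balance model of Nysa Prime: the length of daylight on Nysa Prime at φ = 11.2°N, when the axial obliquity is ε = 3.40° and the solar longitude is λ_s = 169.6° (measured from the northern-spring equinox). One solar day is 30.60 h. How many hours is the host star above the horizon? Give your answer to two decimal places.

15.32 h

Solar declination: sin δ = sin ε · sin λ_s = sin 3.40° × sin 169.6° = 0.01071, so δ = +0.613°.
cos H₀ = −tan φ · tan δ = −tan(+11.2°) × tan(+0.613°) = -0.0021, so H₀ = 1.5729 rad = 90.12°.
Daylight = 2H₀/(2π) × 30.60 h = (1.5729/π) × 30.60 = 15.32 h.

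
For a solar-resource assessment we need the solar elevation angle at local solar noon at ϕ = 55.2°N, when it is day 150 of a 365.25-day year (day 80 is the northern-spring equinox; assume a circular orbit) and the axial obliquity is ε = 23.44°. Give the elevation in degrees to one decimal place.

Solar longitude: L_s = 360° × (150 − 80)/365.25 = 68.994°.
sin δ = sin 23.44° × sin 68.994° = 0.37135, so δ = +21.799°.
At local noon the hour angle is zero, so the zenith angle equals |ϕ − δ| = |+55.2° − (+21.799°)| = 33.401°.
Elevation = 90° − 33.401° = 56.6°.

56.6°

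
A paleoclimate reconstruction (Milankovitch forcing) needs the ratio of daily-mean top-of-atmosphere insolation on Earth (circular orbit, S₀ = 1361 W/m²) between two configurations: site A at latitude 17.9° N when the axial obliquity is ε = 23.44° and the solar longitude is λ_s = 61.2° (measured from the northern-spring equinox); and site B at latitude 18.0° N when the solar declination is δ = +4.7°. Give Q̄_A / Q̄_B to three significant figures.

— Configuration A (φ=+17.9°):
Solar declination: sin δ = sin ε · sin λ_s = sin 23.44° × sin 61.2° = 0.34858, so δ = +20.401°.
cos H₀ = −tan(+17.9°) tan(+20.401°) = -0.1201, H₀ = 1.6912 rad.
Bracket: H₀ sin φ sin δ + cos φ cos δ sin H₀ = 1.6912×0.30736×0.34858 + 0.95159×0.93728×0.99276 = 0.181194 + 0.885449 = 1.066643.
Q̄ = (S₀/π) × [bracket] = (1361/π) × 1.066643 = 462.09 W/m².
— Configuration B (φ=+18.0°):
cos H₀ = −tan(+18.0°) tan(+4.700°) = -0.0267, H₀ = 1.5975 rad.
Bracket: H₀ sin φ sin δ + cos φ cos δ sin H₀ = 1.5975×0.30902×0.08194 + 0.95106×0.99664×0.99964 = 0.040450 + 0.947523 = 0.987973.
Q̄ = (S₀/π) × [bracket] = (1361/π) × 0.987973 = 428.01 W/m².
Ratio Q̄_A / Q̄_B = 462.09 / 428.01 = 1.080.

Q̄_A / Q̄_B ≈ 1.08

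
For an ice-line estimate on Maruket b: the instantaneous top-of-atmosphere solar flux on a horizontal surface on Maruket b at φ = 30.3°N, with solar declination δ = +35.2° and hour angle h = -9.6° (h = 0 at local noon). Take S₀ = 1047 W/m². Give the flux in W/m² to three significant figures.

cos θ_z = sin φ sin δ + cos φ cos δ cos h = 0.290826 + 0.695639 = 0.986465.
Flux = S₀ · cos θ_z = 1047 × 0.986465 = 1033 W/m².

1.03e+03 W/m²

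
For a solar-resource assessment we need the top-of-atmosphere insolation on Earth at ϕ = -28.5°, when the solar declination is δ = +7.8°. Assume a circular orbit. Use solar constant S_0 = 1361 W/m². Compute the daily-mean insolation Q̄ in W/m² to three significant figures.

cos h₀ = −tan(-28.5°) tan(+7.800°) = 0.0744, h₀ = 1.4964 rad.
Bracket: h₀ sin ϕ sin δ + cos ϕ cos δ sin h₀ = 1.4964×-0.47716×0.13572 + 0.87882×0.99075×0.99723 = -0.096907 + 0.868279 = 0.771372.
Q̄ = (S_0/π) × [bracket] = (1361/π) × 0.771372 = 334.2 W/m².

Q̄ ≈ 334 W/m²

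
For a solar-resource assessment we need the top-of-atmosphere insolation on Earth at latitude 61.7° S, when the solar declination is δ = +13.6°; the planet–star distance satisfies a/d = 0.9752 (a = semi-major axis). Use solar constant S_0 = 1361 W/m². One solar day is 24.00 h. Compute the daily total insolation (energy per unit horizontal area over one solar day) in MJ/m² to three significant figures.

cos h₀ = −tan(-61.7°) tan(+13.600°) = 0.4493, h₀ = 1.1048 rad.
Bracket: h₀ sin ϕ sin δ + cos ϕ cos δ sin h₀ = 1.1048×-0.88048×0.23514 + 0.47409×0.97196×0.89338 = -0.228733 + 0.411666 = 0.182933.
Inverse-square distance factor (a/d)² = 0.9752² = 0.951015.
Q̄ = (S_0/π) × 0.951015 × [bracket] = (1361/π) × 0.951015 × 0.182933 = 75.368 W/m².
Daily total = Q̄ × 24.00 h × 3600 s/h = 75.368 × 24.00 × 3600 / 10⁶ = 6.512 MJ/m².

6.51 MJ/m²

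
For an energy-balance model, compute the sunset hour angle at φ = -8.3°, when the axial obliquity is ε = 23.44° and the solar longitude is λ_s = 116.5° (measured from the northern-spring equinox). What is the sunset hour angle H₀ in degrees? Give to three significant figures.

Solar declination: sin δ = sin ε · sin λ_s = sin 23.44° × sin 116.5° = 0.35599, so δ = +20.854°.
cos H₀ = −tan φ · tan δ = −tan(-8.3°) × tan(+20.854°) = 0.0556, so H₀ = 1.5152 rad = 86.81°.

H₀ = 86.8°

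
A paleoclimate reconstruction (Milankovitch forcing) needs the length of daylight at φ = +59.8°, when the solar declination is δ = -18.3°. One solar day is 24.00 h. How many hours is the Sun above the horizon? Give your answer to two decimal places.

cos H₀ = −tan φ · tan δ = −tan(+59.8°) × tan(-18.300°) = 0.5682, so H₀ = 0.9664 rad = 55.37°.
Daylight = 2H₀/(2π) × 24.00 h = (0.9664/π) × 24.00 = 7.38 h.

7.38 h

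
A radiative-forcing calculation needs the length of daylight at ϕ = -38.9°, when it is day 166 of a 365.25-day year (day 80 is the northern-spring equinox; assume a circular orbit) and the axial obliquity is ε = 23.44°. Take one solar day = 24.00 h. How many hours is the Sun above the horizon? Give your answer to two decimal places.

Solar longitude: L_s = 360° × (166 − 80)/365.25 = 84.764°.
sin δ = sin 23.44° × sin 84.764° = 0.39613, so δ = +23.336°.
cos h₀ = −tan ϕ · tan δ = −tan(-38.9°) × tan(+23.336°) = 0.3481, so h₀ = 1.2152 rad = 69.63°.
Daylight = 2h₀/(2π) × 24.00 h = (1.2152/π) × 24.00 = 9.28 h.

9.28 h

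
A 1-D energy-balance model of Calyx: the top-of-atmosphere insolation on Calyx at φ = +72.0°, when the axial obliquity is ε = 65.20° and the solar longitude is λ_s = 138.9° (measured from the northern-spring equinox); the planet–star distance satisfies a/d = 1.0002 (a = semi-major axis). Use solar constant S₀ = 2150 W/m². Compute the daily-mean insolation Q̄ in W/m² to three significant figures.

Q̄ ≈ 1.22e+03 W/m²

Solar declination: sin δ = sin ε · sin λ_s = sin 65.20° × sin 138.9° = 0.59675, so δ = +36.638°.
cos H₀ = −tan(+72.0°) tan(+36.638°) = -2.2888 ≤ −1 ⇒ polar day, H₀ = π.
Bracket: H₀ sin φ sin δ + cos φ cos δ sin H₀ = 3.1416×0.95106×0.59675 + 0.30902×0.80243×0.00000 = 1.783000 + 0.000000 = 1.783000.
Inverse-square distance factor (a/d)² = 1.0002² = 1.000400.
Q̄ = (S₀/π) × 1.000400 × [bracket] = (2150/π) × 1.000400 × 1.783000 = 1221 W/m².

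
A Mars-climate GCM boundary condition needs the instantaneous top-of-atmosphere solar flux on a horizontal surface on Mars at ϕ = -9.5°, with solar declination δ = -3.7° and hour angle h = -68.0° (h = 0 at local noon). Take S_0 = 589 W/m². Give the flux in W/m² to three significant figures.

223 W/m²

cos θ_z = sin ϕ sin δ + cos ϕ cos δ cos h = 0.010651 + 0.368699 = 0.379350.
Flux = S_0 · cos θ_z = 589 × 0.379350 = 223.4 W/m².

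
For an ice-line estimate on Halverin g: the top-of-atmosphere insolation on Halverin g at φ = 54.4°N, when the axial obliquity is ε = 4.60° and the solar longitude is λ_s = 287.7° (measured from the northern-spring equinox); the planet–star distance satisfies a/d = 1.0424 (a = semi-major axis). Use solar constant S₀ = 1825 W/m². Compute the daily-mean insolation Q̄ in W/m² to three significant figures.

Q̄ ≈ 307 W/m²

Solar declination: sin δ = sin ε · sin λ_s = sin 4.60° × sin 287.7° = -0.07640, so δ = -4.382°.
cos H₀ = −tan(+54.4°) tan(-4.382°) = 0.1070, H₀ = 1.4636 rad.
Bracket: H₀ sin φ sin δ + cos φ cos δ sin H₀ = 1.4636×0.81310×-0.07640 + 0.58212×0.99708×0.99426 = -0.090920 + 0.577089 = 0.486169.
Inverse-square distance factor (a/d)² = 1.0424² = 1.086598.
Q̄ = (S₀/π) × 1.086598 × [bracket] = (1825/π) × 1.086598 × 0.486169 = 306.9 W/m².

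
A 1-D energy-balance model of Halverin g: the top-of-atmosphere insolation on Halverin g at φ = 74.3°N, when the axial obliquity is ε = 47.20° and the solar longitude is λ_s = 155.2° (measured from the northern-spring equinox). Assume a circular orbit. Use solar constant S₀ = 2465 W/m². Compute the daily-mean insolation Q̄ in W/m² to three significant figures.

Solar declination: sin δ = sin ε · sin λ_s = sin 47.20° × sin 155.2° = 0.30776, so δ = +17.925°.
cos H₀ = −tan(+74.3°) tan(+17.925°) = -1.1508 ≤ −1 ⇒ polar day, H₀ = π.
Bracket: H₀ sin φ sin δ + cos φ cos δ sin H₀ = 3.1416×0.96269×0.30776 + 0.27060×0.95146×0.00000 = 0.930785 + 0.000000 = 0.930785.
Q̄ = (S₀/π) × [bracket] = (2465/π) × 0.930785 = 730.3 W/m².

Q̄ ≈ 730 W/m²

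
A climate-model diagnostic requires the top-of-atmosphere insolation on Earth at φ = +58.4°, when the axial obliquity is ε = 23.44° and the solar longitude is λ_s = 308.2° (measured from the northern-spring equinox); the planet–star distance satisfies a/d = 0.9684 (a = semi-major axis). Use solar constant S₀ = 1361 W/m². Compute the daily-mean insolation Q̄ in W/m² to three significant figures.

Q̄ ≈ 62.0 W/m²

Solar declination: sin δ = sin ε · sin λ_s = sin 23.44° × sin 308.2° = -0.31260, so δ = -18.216°.
cos H₀ = −tan(+58.4°) tan(-18.216°) = 0.5349, H₀ = 1.0064 rad.
Bracket: H₀ sin φ sin δ + cos φ cos δ sin H₀ = 1.0064×0.85173×-0.31260 + 0.52399×0.94988×0.84489 = -0.267955 + 0.420525 = 0.152570.
Inverse-square distance factor (a/d)² = 0.9684² = 0.937799.
Q̄ = (S₀/π) × 0.937799 × [bracket] = (1361/π) × 0.937799 × 0.152570 = 61.99 W/m².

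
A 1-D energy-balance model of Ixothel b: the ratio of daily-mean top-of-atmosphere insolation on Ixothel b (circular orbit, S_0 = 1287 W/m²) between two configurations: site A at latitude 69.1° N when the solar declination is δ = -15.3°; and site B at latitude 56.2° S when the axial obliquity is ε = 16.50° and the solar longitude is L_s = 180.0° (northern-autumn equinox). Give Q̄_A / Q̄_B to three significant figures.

— Configuration A (ϕ=+69.1°):
cos h₀ = −tan(+69.1°) tan(-15.300°) = 0.7164, h₀ = 0.7722 rad.
Bracket: h₀ sin ϕ sin δ + cos ϕ cos δ sin h₀ = 0.7722×0.93420×-0.26387 + 0.35674×0.96456×0.69768 = -0.190353 + 0.240070 = 0.049717.
Q̄ = (S_0/π) × [bracket] = (1287/π) × 0.049717 = 20.367 W/m².
— Configuration B (ϕ=-56.2°):
Solar declination: sin δ = sin ε · sin L_s = sin 16.50° × sin 180.0° = 0.00000, so δ = +0.000°.
cos h₀ = −tan(-56.2°) tan(+0.000°) = 0.0000, h₀ = 1.5708 rad.
Bracket: h₀ sin ϕ sin δ + cos ϕ cos δ sin h₀ = 1.5708×-0.83098×0.00000 + 0.55630×1.00000×1.00000 = -0.000000 + 0.556300 = 0.556300.
Q̄ = (S_0/π) × [bracket] = (1287/π) × 0.556300 = 227.90 W/m².
Ratio Q̄_A / Q̄_B = 20.367 / 227.90 = 0.08937.

Q̄_A / Q̄_B ≈ 0.0894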